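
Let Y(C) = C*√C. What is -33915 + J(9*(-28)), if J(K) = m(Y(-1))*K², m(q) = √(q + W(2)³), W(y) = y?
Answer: -33915 + 63504*√(8 - I) ≈ 1.4605e+5 - 11204.0*I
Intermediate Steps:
Y(C) = C^(3/2)
m(q) = √(8 + q) (m(q) = √(q + 2³) = √(q + 8) = √(8 + q))
J(K) = K²*√(8 - I) (J(K) = √(8 + (-1)^(3/2))*K² = √(8 - I)*K² = K²*√(8 - I))
-33915 + J(9*(-28)) = -33915 + (9*(-28))²*√(8 - I) = -33915 + (-252)²*√(8 - I) = -33915 + 63504*√(8 - I)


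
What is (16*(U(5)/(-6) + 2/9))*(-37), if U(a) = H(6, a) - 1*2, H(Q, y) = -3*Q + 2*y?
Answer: -10064/9 ≈ -1118.2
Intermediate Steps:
U(a) = -20 + 2*a (U(a) = (-3*6 + 2*a) - 1*2 = (-18 + 2*a) - 2 = -20 + 2*a)
(16*(U(5)/(-6) + 2/9))*(-37) = (16*((-20 + 2*5)/(-6) + 2/9))*(-37) = (16*((-20 + 10)*(-⅙) + 2*(⅑)))*(-37) = (16*(-10*(-⅙) + 2/9))*(-37) = (16*(5/3 + 2/9))*(-37) = (16*(17/9))*(-37) = (272/9)*(-37) = -10064/9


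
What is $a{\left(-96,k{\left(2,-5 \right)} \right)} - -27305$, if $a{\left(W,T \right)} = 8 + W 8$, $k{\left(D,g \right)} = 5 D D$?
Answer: $26545$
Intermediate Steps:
$k{\left(D,g \right)} = 5 D^{2}$
$a{\left(W,T \right)} = 8 + 8 W$
$a{\left(-96,k{\left(2,-5 \right)} \right)} - -27305 = \left(8 + 8 \left(-96\right)\right) - -27305 = \left(8 - 768\right) + 27305 = -760 + 27305 = 26545$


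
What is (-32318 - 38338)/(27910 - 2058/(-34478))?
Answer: -1218038784/481141519 ≈ -2.5316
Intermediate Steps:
(-32318 - 38338)/(27910 - 2058/(-34478)) = -70656/(27910 - 2058*(-1/34478)) = -70656/(27910 + 1029/17239) = -70656/481141519/17239 = -70656*17239/481141519 = -1218038784/481141519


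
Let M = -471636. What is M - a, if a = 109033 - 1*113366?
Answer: -467303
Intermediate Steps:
a = -4333 (a = 109033 - 113366 = -4333)
M - a = -471636 - 1*(-4333) = -471636 + 4333 = -467303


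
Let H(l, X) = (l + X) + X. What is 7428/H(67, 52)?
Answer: 2476/57 ≈ 43.439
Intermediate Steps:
H(l, X) = l + 2*X (H(l, X) = (X + l) + X = l + 2*X)
7428/H(67, 52) = 7428/(67 + 2*52) = 7428/(67 + 104) = 7428/171 = 7428*(1/171) = 2476/57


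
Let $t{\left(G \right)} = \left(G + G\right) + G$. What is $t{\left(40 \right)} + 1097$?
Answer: $1217$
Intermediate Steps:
$t{\left(G \right)} = 3 G$ ($t{\left(G \right)} = 2 G + G = 3 G$)
$t{\left(40 \right)} + 1097 = 3 \cdot 40 + 1097 = 120 + 1097 = 1217$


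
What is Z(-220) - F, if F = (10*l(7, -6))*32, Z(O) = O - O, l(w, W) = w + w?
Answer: -4480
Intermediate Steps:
l(w, W) = 2*w
Z(O) = 0
F = 4480 (F = (10*(2*7))*32 = (10*14)*32 = 140*32 = 4480)
Z(-220) - F = 0 - 1*4480 = 0 - 4480 = -4480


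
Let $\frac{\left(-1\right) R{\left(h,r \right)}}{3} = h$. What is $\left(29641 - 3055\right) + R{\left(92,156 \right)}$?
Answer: $26310$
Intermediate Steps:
$R{\left(h,r \right)} = - 3 h$
$\left(29641 - 3055\right) + R{\left(92,156 \right)} = \left(29641 - 3055\right) - 276 = 26586 - 276 = 26310$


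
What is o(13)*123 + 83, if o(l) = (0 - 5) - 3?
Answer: -901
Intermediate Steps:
o(l) = -8 (o(l) = -5 - 3 = -8)
o(13)*123 + 83 = -8*123 + 83 = -984 + 83 = -901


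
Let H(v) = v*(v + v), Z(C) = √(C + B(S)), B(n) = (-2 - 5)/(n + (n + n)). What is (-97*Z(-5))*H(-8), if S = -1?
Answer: -24832*I*√6/3 ≈ -20275.0*I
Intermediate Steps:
B(n) = -7/(3*n) (B(n) = -7/(n + 2*n) = -7*1/(3*n) = -7/(3*n))
Z(C) = √(7/3 + C) (Z(C) = √(C - 7/3/(-1)) = √(C - 7/3*(-1)) = √(C + 7/3) = √(7/3 + C))
H(v) = 2*v² (H(v) = v*(2*v) = 2*v²)
(-97*Z(-5))*H(-8) = (-97*√(21 + 9*(-5))/3)*(2*(-8)²) = (-97*√(21 - 45)/3)*(2*64) = -97*√(-24)/3*128 = -97*2*I*√6/3*128 = -194*I*√6/3*128 = -24832*I*√6/3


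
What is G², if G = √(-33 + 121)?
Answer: 88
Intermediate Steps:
G = 2*√22 (G = √88 = 2*√22 ≈ 9.3808)
G² = (2*√22)² = 88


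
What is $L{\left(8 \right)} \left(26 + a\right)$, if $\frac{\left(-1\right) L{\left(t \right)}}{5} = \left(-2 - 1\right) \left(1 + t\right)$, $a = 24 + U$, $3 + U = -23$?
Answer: $3240$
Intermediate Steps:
$U = -26$ ($U = -3 - 23 = -26$)
$a = -2$ ($a = 24 - 26 = -2$)
$L{\left(t \right)} = 15 + 15 t$ ($L{\left(t \right)} = - 5 \left(-2 - 1\right) \left(1 + t\right) = - 5 \left(- 3 \left(1 + t\right)\right) = - 5 \left(-3 - 3 t\right) = 15 + 15 t$)
$L{\left(8 \right)} \left(26 + a\right) = \left(15 + 15 \cdot 8\right) \left(26 - 2\right) = \left(15 + 120\right) 24 = 135 \cdot 24 = 3240$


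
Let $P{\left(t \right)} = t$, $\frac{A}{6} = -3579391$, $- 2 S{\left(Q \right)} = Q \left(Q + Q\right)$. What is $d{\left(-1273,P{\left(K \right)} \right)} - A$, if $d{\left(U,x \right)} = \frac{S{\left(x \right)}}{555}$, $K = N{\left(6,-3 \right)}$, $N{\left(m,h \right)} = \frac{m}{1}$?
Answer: $\frac{3973123998}{185} \approx 2.1476 \cdot 10^{7}$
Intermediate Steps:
$S{\left(Q \right)} = - Q^{2}$ ($S{\left(Q \right)} = - \frac{Q \left(Q + Q\right)}{2} = - \frac{Q 2 Q}{2} = - \frac{2 Q^{2}}{2} = - Q^{2}$)
$N{\left(m,h \right)} = m$ ($N{\left(m,h \right)} = m 1 = m$)
$K = 6$
$A = -21476346$ ($A = 6 \left(-3579391\right) = -21476346$)
$d{\left(U,x \right)} = - \frac{x^{2}}{555}$ ($d{\left(U,x \right)} = \frac{\left(-1\right) x^{2}}{555} = - x^{2} \cdot \frac{1}{555} = - \frac{x^{2}}{555}$)
$d{\left(-1273,P{\left(K \right)} \right)} - A = - \frac{6^{2}}{555} - -21476346 = \left(- \frac{1}{555}\right) 36 + 21476346 = - \frac{12}{185} + 21476346 = \frac{3973123998}{185}$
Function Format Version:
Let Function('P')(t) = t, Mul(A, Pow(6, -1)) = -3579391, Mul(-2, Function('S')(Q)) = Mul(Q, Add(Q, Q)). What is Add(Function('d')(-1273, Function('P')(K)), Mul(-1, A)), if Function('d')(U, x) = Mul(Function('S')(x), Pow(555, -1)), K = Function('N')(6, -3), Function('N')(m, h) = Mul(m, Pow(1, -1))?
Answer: Rational(3973123998, 185) ≈ 2.1476e+7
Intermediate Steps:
Function('S')(Q) = Mul(-1, Pow(Q, 2)) (Function('S')(Q) = Mul(Rational(-1, 2), Mul(Q, Add(Q, Q))) = Mul(Rational(-1, 2), Mul(Q, Mul(2, Q))) = Mul(Rational(-1, 2), Mul(2, Pow(Q, 2))) = Mul(-1, Pow(Q, 2)))
Function('N')(m, h) = m (Function('N')(m, h) = Mul(m, 1) = m)
K = 6
A = -21476346 (A = Mul(6, -3579391) = -21476346)
Function('d')(U, x) = Mul(Rational(-1, 555), Pow(x, 2)) (Function('d')(U, x) = Mul(Mul(-1, Pow(x, 2)), Pow(555, -1)) = Mul(Mul(-1, Pow(x, 2)), Rational(1, 555)) = Mul(Rational(-1, 555), Pow(x, 2)))
Add(Function('d')(-1273, Function('P')(K)), Mul(-1, A)) = Add(Mul(Rational(-1, 555), Pow(6, 2)), Mul(-1, -21476346)) = Add(Mul(Rational(-1, 555), 36), 21476346) = Add(Rational(-12, 185), 21476346) = Rational(3973123998, 185)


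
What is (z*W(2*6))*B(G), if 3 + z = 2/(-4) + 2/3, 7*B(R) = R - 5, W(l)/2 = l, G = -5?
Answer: 680/7 ≈ 97.143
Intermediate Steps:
W(l) = 2*l
B(R) = -5/7 + R/7 (B(R) = (R - 5)/7 = (-5 + R)/7 = -5/7 + R/7)
z = -17/6 (z = -3 + (2/(-4) + 2/3) = -3 + (2*(-¼) + 2*(⅓)) = -3 + (-½ + ⅔) = -3 + ⅙ = -17/6 ≈ -2.8333)
(z*W(2*6))*B(G) = (-17*2*6/3)*(-5/7 + (⅐)*(-5)) = (-17*12/3)*(-5/7 - 5/7) = -17/6*24*(-10/7) = -68*(-10/7) = 680/7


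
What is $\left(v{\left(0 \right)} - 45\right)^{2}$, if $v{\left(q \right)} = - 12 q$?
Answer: $2025$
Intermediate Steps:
$\left(v{\left(0 \right)} - 45\right)^{2} = \left(\left(-12\right) 0 - 45\right)^{2} = \left(0 - 45\right)^{2} = \left(-45\right)^{2} = 2025$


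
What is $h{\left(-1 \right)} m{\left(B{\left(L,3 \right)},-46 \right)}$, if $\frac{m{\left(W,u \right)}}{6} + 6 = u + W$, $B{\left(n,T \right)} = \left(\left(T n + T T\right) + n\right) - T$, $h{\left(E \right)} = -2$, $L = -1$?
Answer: $600$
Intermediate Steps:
$B{\left(n,T \right)} = n + T^{2} - T + T n$ ($B{\left(n,T \right)} = \left(\left(T n + T^{2}\right) + n\right) - T = \left(\left(T^{2} + T n\right) + n\right) - T = \left(n + T^{2} + T n\right) - T = n + T^{2} - T + T n$)
$m{\left(W,u \right)} = -36 + 6 W + 6 u$ ($m{\left(W,u \right)} = -36 + 6 \left(u + W\right) = -36 + 6 \left(W + u\right) = -36 + \left(6 W + 6 u\right) = -36 + 6 W + 6 u$)
$h{\left(-1 \right)} m{\left(B{\left(L,3 \right)},-46 \right)} = - 2 \left(-36 + 6 \left(-1 + 3^{2} - 3 + 3 \left(-1\right)\right) + 6 \left(-46\right)\right) = - 2 \left(-36 + 6 \left(-1 + 9 - 3 - 3\right) - 276\right) = - 2 \left(-36 + 6 \cdot 2 - 276\right) = - 2 \left(-36 + 12 - 276\right) = \left(-2\right) \left(-300\right) = 600$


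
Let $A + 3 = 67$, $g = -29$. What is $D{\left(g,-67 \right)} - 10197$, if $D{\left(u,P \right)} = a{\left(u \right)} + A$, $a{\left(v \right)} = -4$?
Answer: $-10137$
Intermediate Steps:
$A = 64$ ($A = -3 + 67 = 64$)
$D{\left(u,P \right)} = 60$ ($D{\left(u,P \right)} = -4 + 64 = 60$)
$D{\left(g,-67 \right)} - 10197 = 60 - 10197 = -10137$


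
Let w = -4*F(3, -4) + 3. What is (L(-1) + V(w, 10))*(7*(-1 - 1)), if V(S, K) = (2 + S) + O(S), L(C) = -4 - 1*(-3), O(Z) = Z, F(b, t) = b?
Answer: 238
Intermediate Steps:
L(C) = -1 (L(C) = -4 + 3 = -1)
w = -9 (w = -4*3 + 3 = -12 + 3 = -9)
V(S, K) = 2 + 2*S (V(S, K) = (2 + S) + S = 2 + 2*S)
(L(-1) + V(w, 10))*(7*(-1 - 1)) = (-1 + (2 + 2*(-9)))*(7*(-1 - 1)) = (-1 + (2 - 18))*(7*(-2)) = (-1 - 16)*(-14) = -17*(-14) = 238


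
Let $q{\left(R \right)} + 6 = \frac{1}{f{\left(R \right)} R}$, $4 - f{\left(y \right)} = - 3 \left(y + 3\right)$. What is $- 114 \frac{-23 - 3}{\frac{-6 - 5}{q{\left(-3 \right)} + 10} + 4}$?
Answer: $\frac{34827}{14} \approx 2487.6$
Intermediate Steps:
$f{\left(y \right)} = 13 + 3 y$ ($f{\left(y \right)} = 4 - - 3 \left(y + 3\right) = 4 - - 3 \left(3 + y\right) = 4 - \left(-9 - 3 y\right) = 4 + \left(9 + 3 y\right) = 13 + 3 y$)
$q{\left(R \right)} = -6 + \frac{1}{R \left(13 + 3 R\right)}$ ($q{\left(R \right)} = -6 + \frac{1}{\left(13 + 3 R\right) R} = -6 + \frac{1}{R \left(13 + 3 R\right)}$)
$- 114 \frac{-23 - 3}{\frac{-6 - 5}{q{\left(-3 \right)} + 10} + 4} = - 114 \frac{-23 - 3}{\frac{-6 - 5}{\left(-6 + \frac{1}{\left(-3\right) \left(13 + 3 \left(-3\right)\right)}\right) + 10} + 4} = - 114 \left(- \frac{26}{- \frac{11}{\left(-6 - \frac{1}{3 \left(13 - 9\right)}\right) + 10} + 4}\right) = - 114 \left(- \frac{26}{- \frac{11}{\left(-6 - \frac{1}{3 \cdot 4}\right) + 10} + 4}\right) = - 114 \left(- \frac{26}{- \frac{11}{\left(-6 - \frac{1}{12}\right) + 10} + 4}\right) = - 114 \left(- \frac{26}{- \frac{11}{- \frac{73}{12} + 10} + 4}\right) = - 114 \left(- \frac{26}{- \frac{11}{\frac{47}{12}} + 4}\right) = - 114 \left(- \frac{26}{\left(-11\right) \frac{12}{47} + 4}\right) = - 114 \left(- \frac{26}{- \frac{132}{47} + 4}\right) = - 114 \left(- \frac{26}{\frac{56}{47}}\right) = - 114 \left(\left(-26\right) \frac{47}{56}\right) = \left(-114\right) \left(- \frac{611}{28}\right) = \frac{34827}{14}$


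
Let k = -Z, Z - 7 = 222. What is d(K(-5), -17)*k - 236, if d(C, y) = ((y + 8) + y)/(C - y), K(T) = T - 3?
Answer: 3830/9 ≈ 425.56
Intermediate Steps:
Z = 229 (Z = 7 + 222 = 229)
K(T) = -3 + T
d(C, y) = (8 + 2*y)/(C - y) (d(C, y) = ((8 + y) + y)/(C - y) = (8 + 2*y)/(C - y))
k = -229 (k = -1*229 = -229)
d(K(-5), -17)*k - 236 = (2*(4 - 17)/((-3 - 5) - 1*(-17)))*(-229) - 236 = (2*(-13)/(-8 + 17))*(-229) - 236 = (2*(-13)/9)*(-229) - 236 = (2*(⅑)*(-13))*(-229) - 236 = -26/9*(-229) - 236 = 5954/9 - 236 = 3830/9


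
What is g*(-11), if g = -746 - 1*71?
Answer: 8987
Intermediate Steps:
g = -817 (g = -746 - 71 = -817)
g*(-11) = -817*(-11) = 8987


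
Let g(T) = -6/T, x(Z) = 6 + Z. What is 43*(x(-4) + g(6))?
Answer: 43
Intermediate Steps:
43*(x(-4) + g(6)) = 43*((6 - 4) - 6/6) = 43*(2 - 6*1/6) = 43*(2 - 1) = 43*1 = 43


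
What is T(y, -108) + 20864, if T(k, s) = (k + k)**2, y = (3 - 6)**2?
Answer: 21188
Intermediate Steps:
y = 9 (y = (-3)**2 = 9)
T(k, s) = 4*k**2 (T(k, s) = (2*k)**2 = 4*k**2)
T(y, -108) + 20864 = 4*9**2 + 20864 = 4*81 + 20864 = 324 + 20864 = 21188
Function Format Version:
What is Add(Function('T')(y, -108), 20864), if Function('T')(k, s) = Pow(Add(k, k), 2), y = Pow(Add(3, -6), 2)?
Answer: 21188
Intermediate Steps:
y = 9 (y = Pow(-3, 2) = 9)
Function('T')(k, s) = Mul(4, Pow(k, 2)) (Function('T')(k, s) = Pow(Mul(2, k), 2) = Mul(4, Pow(k, 2)))
Add(Function('T')(y, -108), 20864) = Add(Mul(4, Pow(9, 2)), 20864) = Add(Mul(4, 81), 20864) = Add(324, 20864) = 21188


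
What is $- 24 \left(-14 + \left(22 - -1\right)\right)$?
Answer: $-216$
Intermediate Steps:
$- 24 \left(-14 + \left(22 - -1\right)\right) = - 24 \left(-14 + \left(22 + 1\right)\right) = - 24 \left(-14 + 23\right) = \left(-24\right) 9 = -216$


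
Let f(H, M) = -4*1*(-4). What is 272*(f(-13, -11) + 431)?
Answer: 121584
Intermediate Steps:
f(H, M) = 16 (f(H, M) = -4*(-4) = 16)
272*(f(-13, -11) + 431) = 272*(16 + 431) = 272*447 = 121584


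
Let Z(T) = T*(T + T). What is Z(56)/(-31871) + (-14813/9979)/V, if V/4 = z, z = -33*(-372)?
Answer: -439115342725/2231010139248 ≈ -0.19682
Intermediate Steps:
z = 12276
V = 49104 (V = 4*12276 = 49104)
Z(T) = 2*T² (Z(T) = T*(2*T) = 2*T²)
Z(56)/(-31871) + (-14813/9979)/V = (2*56²)/(-31871) - 14813/9979/49104 = (2*3136)*(-1/31871) - 14813*1/9979*(1/49104) = 6272*(-1/31871) - 14813/9979*1/49104 = -896/4553 - 14813/490008816 = -439115342725/2231010139248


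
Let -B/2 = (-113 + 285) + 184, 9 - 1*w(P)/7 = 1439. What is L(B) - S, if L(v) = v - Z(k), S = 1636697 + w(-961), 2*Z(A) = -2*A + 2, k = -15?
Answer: -1627415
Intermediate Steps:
w(P) = -10010 (w(P) = 63 - 7*1439 = 63 - 10073 = -10010)
Z(A) = 1 - A (Z(A) = (-2*A + 2)/2 = (2 - 2*A)/2 = 1 - A)
S = 1626687 (S = 1636697 - 10010 = 1626687)
B = -712 (B = -2*((-113 + 285) + 184) = -2*(172 + 184) = -2*356 = -712)
L(v) = -16 + v (L(v) = v - (1 - 1*(-15)) = v - (1 + 15) = v - 1*16 = v - 16 = -16 + v)
L(B) - S = (-16 - 712) - 1*1626687 = -728 - 1626687 = -1627415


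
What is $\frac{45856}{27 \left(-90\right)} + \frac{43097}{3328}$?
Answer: $- \frac{23941529}{4043520} \approx -5.921$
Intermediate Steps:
$\frac{45856}{27 \left(-90\right)} + \frac{43097}{3328} = \frac{45856}{-2430} + 43097 \cdot \frac{1}{3328} = 45856 \left(- \frac{1}{2430}\right) + \frac{43097}{3328} = - \frac{22928}{1215} + \frac{43097}{3328} = - \frac{23941529}{4043520}$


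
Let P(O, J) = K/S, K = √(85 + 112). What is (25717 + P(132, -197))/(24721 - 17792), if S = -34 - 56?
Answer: 25717/6929 - √197/623610 ≈ 3.7115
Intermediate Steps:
S = -90
K = √197 ≈ 14.036
P(O, J) = -√197/90 (P(O, J) = √197/(-90) = √197*(-1/90) = -√197/90)
(25717 + P(132, -197))/(24721 - 17792) = (25717 - √197/90)/(24721 - 17792) = (25717 - √197/90)/6929 = (25717 - √197/90)*(1/6929) = 25717/6929 - √197/623610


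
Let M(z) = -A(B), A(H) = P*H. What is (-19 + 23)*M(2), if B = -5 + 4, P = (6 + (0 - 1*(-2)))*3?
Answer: 96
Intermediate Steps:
P = 24 (P = (6 + (0 + 2))*3 = (6 + 2)*3 = 8*3 = 24)
B = -1
A(H) = 24*H
M(z) = 24 (M(z) = -24*(-1) = -1*(-24) = 24)
(-19 + 23)*M(2) = (-19 + 23)*24 = 4*24 = 96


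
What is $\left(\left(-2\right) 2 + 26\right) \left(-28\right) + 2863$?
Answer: $2247$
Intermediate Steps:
$\left(\left(-2\right) 2 + 26\right) \left(-28\right) + 2863 = \left(-4 + 26\right) \left(-28\right) + 2863 = 22 \left(-28\right) + 2863 = -616 + 2863 = 2247$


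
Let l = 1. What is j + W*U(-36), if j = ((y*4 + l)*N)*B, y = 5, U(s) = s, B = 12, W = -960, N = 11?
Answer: 37332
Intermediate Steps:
j = 2772 (j = ((5*4 + 1)*11)*12 = ((20 + 1)*11)*12 = (21*11)*12 = 231*12 = 2772)
j + W*U(-36) = 2772 - 960*(-36) = 2772 + 34560 = 37332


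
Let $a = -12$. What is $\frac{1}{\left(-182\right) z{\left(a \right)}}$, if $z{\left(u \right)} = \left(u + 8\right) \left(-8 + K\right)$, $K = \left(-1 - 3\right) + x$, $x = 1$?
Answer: $- \frac{1}{8008} \approx -0.00012488$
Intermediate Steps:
$K = -3$ ($K = \left(-1 - 3\right) + 1 = -4 + 1 = -3$)
$z{\left(u \right)} = -88 - 11 u$ ($z{\left(u \right)} = \left(u + 8\right) \left(-8 - 3\right) = \left(8 + u\right) \left(-11\right) = -88 - 11 u$)
$\frac{1}{\left(-182\right) z{\left(a \right)}} = \frac{1}{\left(-182\right) \left(-88 - -132\right)} = \frac{1}{\left(-182\right) \left(-88 + 132\right)} = \frac{1}{\left(-182\right) 44} = \frac{1}{-8008} = - \frac{1}{8008}$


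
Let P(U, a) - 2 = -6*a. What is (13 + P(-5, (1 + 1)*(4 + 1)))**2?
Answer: 2025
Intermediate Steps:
P(U, a) = 2 - 6*a
(13 + P(-5, (1 + 1)*(4 + 1)))**2 = (13 + (2 - 6*(1 + 1)*(4 + 1)))**2 = (13 + (2 - 12*5))**2 = (13 + (2 - 6*10))**2 = (13 + (2 - 60))**2 = (13 - 58)**2 = (-45)**2 = 2025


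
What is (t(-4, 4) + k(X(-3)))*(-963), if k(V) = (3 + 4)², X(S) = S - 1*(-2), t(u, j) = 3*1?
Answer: -50076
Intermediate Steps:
t(u, j) = 3
X(S) = 2 + S (X(S) = S + 2 = 2 + S)
k(V) = 49 (k(V) = 7² = 49)
(t(-4, 4) + k(X(-3)))*(-963) = (3 + 49)*(-963) = 52*(-963) = -50076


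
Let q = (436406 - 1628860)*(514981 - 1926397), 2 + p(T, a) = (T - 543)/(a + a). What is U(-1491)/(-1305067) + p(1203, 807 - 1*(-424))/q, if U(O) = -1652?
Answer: 855666984583221481/675970184913363584532 ≈ 0.0012658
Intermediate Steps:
p(T, a) = -2 + (-543 + T)/(2*a) (p(T, a) = -2 + (T - 543)/(a + a) = -2 + (-543 + T)/((2*a)) = -2 + (-543 + T)*(1/(2*a)) = -2 + (-543 + T)/(2*a))
q = 1683048654864 (q = -1192454*(-1411416) = 1683048654864)
U(-1491)/(-1305067) + p(1203, 807 - 1*(-424))/q = -1652/(-1305067) + ((-543 + 1203 - 4*(807 - 1*(-424)))/(2*(807 - 1*(-424))))/1683048654864 = -1652*(-1/1305067) + ((-543 + 1203 - 4*(807 + 424))/(2*(807 + 424)))*(1/1683048654864) = 1652/1305067 + ((½)*(-543 + 1203 - 4*1231)/1231)*(1/1683048654864) = 1652/1305067 + ((½)*(1/1231)*(-543 + 1203 - 4924))*(1/1683048654864) = 1652/1305067 + ((½)*(1/1231)*(-4264))*(1/1683048654864) = 1652/1305067 - 2132/1231*1/1683048654864 = 1652/1305067 - 533/517958223534396 = 855666984583221481/675970184913363584532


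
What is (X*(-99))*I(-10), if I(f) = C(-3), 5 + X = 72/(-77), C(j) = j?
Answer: -12339/7 ≈ -1762.7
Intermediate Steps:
X = -457/77 (X = -5 + 72/(-77) = -5 + 72*(-1/77) = -5 - 72/77 = -457/77 ≈ -5.9351)
I(f) = -3
(X*(-99))*I(-10) = -457/77*(-99)*(-3) = (4113/7)*(-3) = -12339/7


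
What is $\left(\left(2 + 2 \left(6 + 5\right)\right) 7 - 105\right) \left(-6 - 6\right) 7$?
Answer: $-5292$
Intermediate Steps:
$\left(\left(2 + 2 \left(6 + 5\right)\right) 7 - 105\right) \left(-6 - 6\right) 7 = \left(\left(2 + 2 \cdot 11\right) 7 - 105\right) \left(\left(-12\right) 7\right) = \left(\left(2 + 22\right) 7 - 105\right) \left(-84\right) = \left(24 \cdot 7 - 105\right) \left(-84\right) = \left(168 - 105\right) \left(-84\right) = 63 \left(-84\right) = -5292$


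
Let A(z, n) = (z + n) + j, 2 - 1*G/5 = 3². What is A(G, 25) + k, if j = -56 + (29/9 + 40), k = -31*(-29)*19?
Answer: 153524/9 ≈ 17058.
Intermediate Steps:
G = -35 (G = 10 - 5*3² = 10 - 5*9 = 10 - 45 = -35)
k = 17081 (k = 899*19 = 17081)
j = -115/9 (j = -56 + (29*(⅑) + 40) = -56 + (29/9 + 40) = -56 + 389/9 = -115/9 ≈ -12.778)
A(z, n) = -115/9 + n + z (A(z, n) = (z + n) - 115/9 = (n + z) - 115/9 = -115/9 + n + z)
A(G, 25) + k = (-115/9 + 25 - 35) + 17081 = -205/9 + 17081 = 153524/9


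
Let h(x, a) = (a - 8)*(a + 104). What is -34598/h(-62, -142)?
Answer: -17299/2850 ≈ -6.0698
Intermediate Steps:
h(x, a) = (-8 + a)*(104 + a)
-34598/h(-62, -142) = -34598/(-832 + (-142)² + 96*(-142)) = -34598/(-832 + 20164 - 13632) = -34598/5700 = -34598*1/5700 = -17299/2850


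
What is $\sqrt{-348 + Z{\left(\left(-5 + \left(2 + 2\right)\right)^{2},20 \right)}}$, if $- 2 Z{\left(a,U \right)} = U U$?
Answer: $2 i \sqrt{137} \approx 23.409 i$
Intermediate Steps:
$Z{\left(a,U \right)} = - \frac{U^{2}}{2}$ ($Z{\left(a,U \right)} = - \frac{U U}{2} = - \frac{U^{2}}{2}$)
$\sqrt{-348 + Z{\left(\left(-5 + \left(2 + 2\right)\right)^{2},20 \right)}} = \sqrt{-348 - \frac{20^{2}}{2}} = \sqrt{-348 - 200} = \sqrt{-548} = 2 i \sqrt{137}$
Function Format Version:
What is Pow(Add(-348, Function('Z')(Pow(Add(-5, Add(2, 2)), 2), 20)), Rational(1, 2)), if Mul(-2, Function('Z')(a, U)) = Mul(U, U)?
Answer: Mul(2, I, Pow(137, Rational(1, 2))) ≈ Mul(23.409, I)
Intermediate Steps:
Function('Z')(a, U) = Mul(Rational(-1, 2), Pow(U, 2)) (Function('Z')(a, U) = Mul(Rational(-1, 2), Mul(U, U)) = Mul(Rational(-1, 2), Pow(U, 2)))
Pow(Add(-348, Function('Z')(Pow(Add(-5, Add(2, 2)), 2), 20)), Rational(1, 2)) = Pow(Add(-348, Mul(Rational(-1, 2), Pow(20, 2))), Rational(1, 2)) = Pow(Add(-348, Mul(Rational(-1, 2), 400)), Rational(1, 2)) = Pow(Add(-348, -200), Rational(1, 2)) = Pow(-548, Rational(1, 2)) = Mul(2, I, Pow(137, Rational(1, 2)))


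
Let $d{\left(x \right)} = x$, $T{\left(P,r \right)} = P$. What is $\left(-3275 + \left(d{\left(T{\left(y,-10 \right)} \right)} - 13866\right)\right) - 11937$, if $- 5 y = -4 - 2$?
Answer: $- \frac{145384}{5} \approx -29077.0$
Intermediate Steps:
$y = \frac{6}{5}$ ($y = - \frac{-4 - 2}{5} = \left(- \frac{1}{5}\right) \left(-6\right) = \frac{6}{5} \approx 1.2$)
$\left(-3275 + \left(d{\left(T{\left(y,-10 \right)} \right)} - 13866\right)\right) - 11937 = \left(-3275 + \left(\frac{6}{5} - 13866\right)\right) - 11937 = \left(-3275 - \frac{69324}{5}\right) - 11937 = - \frac{85699}{5} - 11937 = - \frac{145384}{5}$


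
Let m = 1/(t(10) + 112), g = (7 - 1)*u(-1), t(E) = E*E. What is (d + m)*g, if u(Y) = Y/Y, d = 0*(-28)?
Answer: 3/106 ≈ 0.028302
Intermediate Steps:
d = 0
t(E) = E²
u(Y) = 1
g = 6 (g = (7 - 1)*1 = 6*1 = 6)
m = 1/212 (m = 1/(10² + 112) = 1/(100 + 112) = 1/212 ≈ 0.0047170)
(d + m)*g = (0 + 1/212)*6 = (1/212)*6 = 3/106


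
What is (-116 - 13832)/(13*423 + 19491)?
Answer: -6974/12495 ≈ -0.55814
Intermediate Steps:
(-116 - 13832)/(13*423 + 19491) = -13948/(5499 + 19491) = -13948/24990 = -13948*1/24990 = -6974/12495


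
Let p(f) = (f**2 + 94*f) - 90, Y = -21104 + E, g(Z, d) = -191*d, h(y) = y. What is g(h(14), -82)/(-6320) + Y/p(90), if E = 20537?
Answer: -484327/192760 ≈ -2.5126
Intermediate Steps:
Y = -567 (Y = -21104 + 20537 = -567)
p(f) = -90 + f**2 + 94*f
g(h(14), -82)/(-6320) + Y/p(90) = -191*(-82)/(-6320) - 567/(-90 + 90**2 + 94*90) = 15662*(-1/6320) - 567/(-90 + 8100 + 8460) = -7831/3160 - 567/16470 = -7831/3160 - 567*1/16470 = -7831/3160 - 21/610 = -484327/192760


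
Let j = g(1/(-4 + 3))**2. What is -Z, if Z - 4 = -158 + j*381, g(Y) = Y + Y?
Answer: -1370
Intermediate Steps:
g(Y) = 2*Y
j = 4 (j = (2/(-4 + 3))**2 = (2/(-1))**2 = (2*(-1))**2 = (-2)**2 = 4)
Z = 1370 (Z = 4 + (-158 + 4*381) = 4 + (-158 + 1524) = 4 + 1366 = 1370)
-Z = -1*1370 = -1370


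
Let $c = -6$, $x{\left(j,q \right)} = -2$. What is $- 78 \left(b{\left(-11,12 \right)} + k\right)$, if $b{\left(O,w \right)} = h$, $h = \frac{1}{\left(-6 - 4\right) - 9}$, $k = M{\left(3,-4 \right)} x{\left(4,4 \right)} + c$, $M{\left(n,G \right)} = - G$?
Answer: $\frac{20826}{19} \approx 1096.1$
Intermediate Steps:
$k = -14$ ($k = \left(-1\right) \left(-4\right) \left(-2\right) - 6 = 4 \left(-2\right) - 6 = -8 - 6 = -14$)
$h = - \frac{1}{19}$ ($h = \frac{1}{\left(-6 - 4\right) - 9} = \frac{1}{-10 - 9} = \frac{1}{-19} = - \frac{1}{19} \approx -0.052632$)
$b{\left(O,w \right)} = - \frac{1}{19}$
$- 78 \left(b{\left(-11,12 \right)} + k\right) = - 78 \left(- \frac{1}{19} - 14\right) = \left(-78\right) \left(- \frac{267}{19}\right) = \frac{20826}{19}$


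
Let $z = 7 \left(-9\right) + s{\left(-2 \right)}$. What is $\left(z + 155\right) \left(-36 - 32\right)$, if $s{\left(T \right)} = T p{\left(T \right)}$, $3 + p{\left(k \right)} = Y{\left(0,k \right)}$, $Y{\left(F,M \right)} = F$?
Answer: $-6664$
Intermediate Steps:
$p{\left(k \right)} = -3$ ($p{\left(k \right)} = -3 + 0 = -3$)
$s{\left(T \right)} = - 3 T$ ($s{\left(T \right)} = T \left(-3\right) = - 3 T$)
$z = -57$ ($z = 7 \left(-9\right) - -6 = -63 + 6 = -57$)
$\left(z + 155\right) \left(-36 - 32\right) = \left(-57 + 155\right) \left(-36 - 32\right) = 98 \left(-68\right) = -6664$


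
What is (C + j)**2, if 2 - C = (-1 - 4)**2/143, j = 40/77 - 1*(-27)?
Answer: 862831876/1002001 ≈ 861.11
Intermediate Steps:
j = 2119/77 (j = 40*(1/77) + 27 = 40/77 + 27 = 2119/77 ≈ 27.519)
C = 261/143 (C = 2 - (-1 - 4)**2/143 = 2 - (-5)**2/143 = 2 - 25/143 = 261/143 ≈ 1.8252)
(C + j)**2 = (261/143 + 2119/77)**2 = (29374/1001)**2 = 862831876/1002001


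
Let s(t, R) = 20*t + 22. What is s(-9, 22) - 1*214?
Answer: -372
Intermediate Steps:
s(t, R) = 22 + 20*t
s(-9, 22) - 1*214 = (22 + 20*(-9)) - 1*214 = (22 - 180) - 214 = -158 - 214 = -372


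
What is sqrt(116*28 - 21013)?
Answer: I*sqrt(17765) ≈ 133.29*I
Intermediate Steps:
sqrt(116*28 - 21013) = sqrt(3248 - 21013) = sqrt(-17765) = I*sqrt(17765)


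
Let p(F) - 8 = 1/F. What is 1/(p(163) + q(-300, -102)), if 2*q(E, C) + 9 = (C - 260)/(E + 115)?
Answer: 60310/270461 ≈ 0.22299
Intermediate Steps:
p(F) = 8 + 1/F
q(E, C) = -9/2 + (-260 + C)/(2*(115 + E)) (q(E, C) = -9/2 + ((C - 260)/(E + 115))/2 = -9/2 + ((-260 + C)/(115 + E))/2 = -9/2 + (-260 + C)/(2*(115 + E)))
1/(p(163) + q(-300, -102)) = 1/((8 + 1/163) + (-1295 - 102 - 9*(-300))/(2*(115 - 300))) = 1/((8 + 1/163) + (½)*(-1295 - 102 + 2700)/(-185)) = 1/(1305/163 + (½)*(-1/185)*1303) = 1/(1305/163 - 1303/370) = 1/(270461/60310) = 60310/270461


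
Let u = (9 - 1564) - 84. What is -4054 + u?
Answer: -5693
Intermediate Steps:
u = -1639 (u = -1555 - 84 = -1639)
-4054 + u = -4054 - 1639 = -5693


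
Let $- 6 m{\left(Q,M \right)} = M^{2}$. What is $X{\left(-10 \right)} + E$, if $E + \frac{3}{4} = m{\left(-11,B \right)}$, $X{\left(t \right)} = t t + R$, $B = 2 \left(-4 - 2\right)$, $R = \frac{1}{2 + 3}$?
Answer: $\frac{1509}{20} \approx 75.45$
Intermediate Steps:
$R = \frac{1}{5} \approx 0.2$
$B = -12$ ($B = 2 \left(-6\right) = -12$)
$X{\left(t \right)} = \frac{1}{5} + t^{2}$ ($X{\left(t \right)} = t t + \frac{1}{5} = t^{2} + \frac{1}{5} = \frac{1}{5} + t^{2}$)
$m{\left(Q,M \right)} = - \frac{M^{2}}{6}$
$E = - \frac{99}{4}$ ($E = - \frac{3}{4} - \frac{\left(-12\right)^{2}}{6} = - \frac{3}{4} - 24 = - \frac{99}{4} \approx -24.75$)
$X{\left(-10 \right)} + E = \left(\frac{1}{5} + \left(-10\right)^{2}\right) - \frac{99}{4} = \left(\frac{1}{5} + 100\right) - \frac{99}{4} = \frac{501}{5} - \frac{99}{4} = \frac{1509}{20}$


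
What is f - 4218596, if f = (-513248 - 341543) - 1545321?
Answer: -6618708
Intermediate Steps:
f = -2400112 (f = -854791 - 1545321 = -2400112)
f - 4218596 = -2400112 - 4218596 = -6618708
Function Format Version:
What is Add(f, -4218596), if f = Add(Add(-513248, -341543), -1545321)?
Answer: -6618708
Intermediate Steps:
f = -2400112 (f = Add(-854791, -1545321) = -2400112)
Add(f, -4218596) = Add(-2400112, -4218596) = -6618708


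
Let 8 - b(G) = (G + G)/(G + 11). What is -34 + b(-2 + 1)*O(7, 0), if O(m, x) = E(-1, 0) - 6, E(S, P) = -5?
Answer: -621/5 ≈ -124.20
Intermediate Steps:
O(m, x) = -11 (O(m, x) = -5 - 6 = -11)
b(G) = 8 - 2*G/(11 + G) (b(G) = 8 - (G + G)/(G + 11) = 8 - 2*G/(11 + G))
-34 + b(-2 + 1)*O(7, 0) = -34 + (2*(44 + 3*(-2 + 1))/(11 + (-2 + 1)))*(-11) = -34 + (2*(44 + 3*(-1))/(11 - 1))*(-11) = -34 + (2*(44 - 3)/10)*(-11) = -34 + (2*(⅒)*41)*(-11) = -34 + (41/5)*(-11) = -34 - 451/5 = -621/5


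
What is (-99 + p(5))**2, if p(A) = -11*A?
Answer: 23716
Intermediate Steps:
(-99 + p(5))**2 = (-99 - 11*5)**2 = (-99 - 55)**2 = (-154)**2 = 23716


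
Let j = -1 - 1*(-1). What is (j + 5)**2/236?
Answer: 25/236 ≈ 0.10593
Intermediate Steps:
j = 0 (j = -1 + 1 = 0)
(j + 5)**2/236 = (0 + 5)**2/236 = 5**2*(1/236) = 25*(1/236) = 25/236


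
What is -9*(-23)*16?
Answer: 3312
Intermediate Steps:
-9*(-23)*16 = 207*16 = 3312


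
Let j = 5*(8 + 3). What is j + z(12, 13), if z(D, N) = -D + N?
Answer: 56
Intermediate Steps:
z(D, N) = N - D
j = 55 (j = 5*11 = 55)
j + z(12, 13) = 55 + (13 - 1*12) = 55 + (13 - 12) = 55 + 1 = 56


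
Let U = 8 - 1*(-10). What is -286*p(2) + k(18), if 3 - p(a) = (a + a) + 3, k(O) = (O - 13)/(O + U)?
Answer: 41189/36 ≈ 1144.1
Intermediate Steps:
U = 18 (U = 8 + 10 = 18)
k(O) = (-13 + O)/(18 + O) (k(O) = (O - 13)/(O + 18) = (-13 + O)/(18 + O))
p(a) = -2*a (p(a) = 3 - ((a + a) + 3) = 3 - (2*a + 3) = 3 - (3 + 2*a) = 3 + (-3 - 2*a) = -2*a)
-286*p(2) + k(18) = -(-572)*2 + (-13 + 18)/(18 + 18) = -286*(-4) + 5/36 = 1144 + (1/36)*5 = 1144 + 5/36 = 41189/36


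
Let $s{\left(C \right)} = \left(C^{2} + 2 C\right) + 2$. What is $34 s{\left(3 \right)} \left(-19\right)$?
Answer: $-10982$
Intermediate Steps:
$s{\left(C \right)} = 2 + C^{2} + 2 C$
$34 s{\left(3 \right)} \left(-19\right) = 34 \left(2 + 3^{2} + 2 \cdot 3\right) \left(-19\right) = 34 \left(2 + 9 + 6\right) \left(-19\right) = 34 \cdot 17 \left(-19\right) = 578 \left(-19\right) = -10982$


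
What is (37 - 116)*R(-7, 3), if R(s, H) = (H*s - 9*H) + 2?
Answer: 3634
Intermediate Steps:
R(s, H) = 2 - 9*H + H*s (R(s, H) = (-9*H + H*s) + 2 = 2 - 9*H + H*s)
(37 - 116)*R(-7, 3) = (37 - 116)*(2 - 9*3 + 3*(-7)) = -79*(2 - 27 - 21) = -79*(-46) = 3634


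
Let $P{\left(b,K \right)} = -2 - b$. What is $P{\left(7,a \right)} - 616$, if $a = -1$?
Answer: $-625$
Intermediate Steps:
$P{\left(7,a \right)} - 616 = \left(-2 - 7\right) - 616 = -9 - 616 = -625$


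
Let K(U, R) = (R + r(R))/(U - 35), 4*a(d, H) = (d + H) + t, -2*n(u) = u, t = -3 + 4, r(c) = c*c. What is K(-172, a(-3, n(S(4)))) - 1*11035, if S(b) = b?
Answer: -11035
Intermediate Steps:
r(c) = c**2
t = 1
n(u) = -u/2
a(d, H) = 1/4 + H/4 + d/4 (a(d, H) = ((d + H) + 1)/4 = ((H + d) + 1)/4 = (1 + H + d)/4 = 1/4 + H/4 + d/4)
K(U, R) = (R + R**2)/(-35 + U) (K(U, R) = (R + R**2)/(U - 35) = (R + R**2)/(-35 + U))
K(-172, a(-3, n(S(4)))) - 1*11035 = (1/4 + (-1/2*4)/4 + (1/4)*(-3))*(1 + (1/4 + (-1/2*4)/4 + (1/4)*(-3)))/(-35 - 172) - 1*11035 = (1/4 + (1/4)*(-2) - 3/4)*(1 + (1/4 + (1/4)*(-2) - 3/4))/(-207) - 11035 = (1/4 - 1/2 - 3/4)*(-1/207)*(1 + (1/4 - 1/2 - 3/4)) - 11035 = -1*(-1/207)*(1 - 1) - 11035 = -1*(-1/207)*0 - 11035 = 0 - 11035 = -11035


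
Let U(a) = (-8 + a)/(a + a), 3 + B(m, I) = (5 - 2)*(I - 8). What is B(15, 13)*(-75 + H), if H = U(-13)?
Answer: -11574/13 ≈ -890.31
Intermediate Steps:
B(m, I) = -27 + 3*I (B(m, I) = -3 + (5 - 2)*(I - 8) = -3 + 3*(-8 + I) = -3 + (-24 + 3*I) = -27 + 3*I)
U(a) = (-8 + a)/(2*a) (U(a) = (-8 + a)/((2*a)) = (-8 + a)*(1/(2*a)) = (-8 + a)/(2*a))
H = 21/26 (H = (1/2)*(-8 - 13)/(-13) = (1/2)*(-1/13)*(-21) = 21/26 ≈ 0.80769)
B(15, 13)*(-75 + H) = (-27 + 3*13)*(-75 + 21/26) = (-27 + 39)*(-1929/26) = 12*(-1929/26) = -11574/13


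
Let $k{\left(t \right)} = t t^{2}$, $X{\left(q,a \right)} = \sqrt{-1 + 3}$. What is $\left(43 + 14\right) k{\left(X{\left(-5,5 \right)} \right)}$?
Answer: $114 \sqrt{2} \approx 161.22$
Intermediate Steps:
$X{\left(q,a \right)} = \sqrt{2}$
$k{\left(t \right)} = t^{3}$
$\left(43 + 14\right) k{\left(X{\left(-5,5 \right)} \right)} = \left(43 + 14\right) \left(\sqrt{2}\right)^{3} = 57 \cdot 2 \sqrt{2} = 114 \sqrt{2}$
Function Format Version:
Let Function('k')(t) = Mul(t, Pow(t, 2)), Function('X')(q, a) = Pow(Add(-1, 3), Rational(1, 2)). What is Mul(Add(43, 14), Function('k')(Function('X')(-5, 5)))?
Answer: Mul(114, Pow(2, Rational(1, 2))) ≈ 161.22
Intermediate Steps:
Function('X')(q, a) = Pow(2, Rational(1, 2))
Function('k')(t) = Pow(t, 3)
Mul(Add(43, 14), Function('k')(Function('X')(-5, 5))) = Mul(Add(43, 14), Pow(Pow(2, Rational(1, 2)), 3)) = Mul(57, Mul(2, Pow(2, Rational(1, 2)))) = Mul(114, Pow(2, Rational(1, 2)))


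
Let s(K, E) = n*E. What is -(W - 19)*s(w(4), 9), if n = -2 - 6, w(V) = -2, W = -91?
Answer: -7920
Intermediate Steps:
n = -8
s(K, E) = -8*E
-(W - 19)*s(w(4), 9) = -(-91 - 19)*(-8*9) = -(-110)*(-72) = -1*7920 = -7920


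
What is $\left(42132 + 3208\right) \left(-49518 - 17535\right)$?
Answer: $-3040183020$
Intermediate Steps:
$\left(42132 + 3208\right) \left(-49518 - 17535\right) = 45340 \left(-67053\right) = -3040183020$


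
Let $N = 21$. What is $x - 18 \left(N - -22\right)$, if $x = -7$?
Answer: $-781$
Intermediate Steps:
$x - 18 \left(N - -22\right) = -7 - 18 \left(21 - -22\right) = -7 - 18 \left(21 + 22\right) = -7 - 774 = -781$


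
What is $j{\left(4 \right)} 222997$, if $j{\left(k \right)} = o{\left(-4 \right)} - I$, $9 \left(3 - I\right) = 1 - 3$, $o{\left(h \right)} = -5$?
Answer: $- \frac{16501778}{9} \approx -1.8335 \cdot 10^{6}$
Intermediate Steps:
$I = \frac{29}{9}$ ($I = 3 - \frac{1 - 3}{9} = 3 - - \frac{2}{9} = 3 + \frac{2}{9} = \frac{29}{9} \approx 3.2222$)
$j{\left(k \right)} = - \frac{74}{9}$ ($j{\left(k \right)} = -5 - \frac{29}{9} = - \frac{74}{9}$)
$j{\left(4 \right)} 222997 = \left(- \frac{74}{9}\right) 222997 = - \frac{16501778}{9}$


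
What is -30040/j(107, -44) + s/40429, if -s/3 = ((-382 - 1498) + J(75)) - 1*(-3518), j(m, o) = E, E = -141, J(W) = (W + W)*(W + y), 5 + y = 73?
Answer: 1204720936/5700489 ≈ 211.34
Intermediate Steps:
y = 68 (y = -5 + 73 = 68)
J(W) = 2*W*(68 + W) (J(W) = (W + W)*(W + 68) = (2*W)*(68 + W) = 2*W*(68 + W))
j(m, o) = -141
s = -69264 (s = -3*(((-382 - 1498) + 2*75*(68 + 75)) - 1*(-3518)) = -3*((-1880 + 2*75*143) + 3518) = -3*((-1880 + 21450) + 3518) = -3*(19570 + 3518) = -3*23088 = -69264)
-30040/j(107, -44) + s/40429 = -30040/(-141) - 69264/40429 = -30040*(-1/141) - 69264*1/40429 = 30040/141 - 69264/40429 = 1204720936/5700489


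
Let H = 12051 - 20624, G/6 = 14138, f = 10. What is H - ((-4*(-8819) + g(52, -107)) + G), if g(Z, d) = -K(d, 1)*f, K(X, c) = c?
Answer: -128667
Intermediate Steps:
G = 84828 (G = 6*14138 = 84828)
g(Z, d) = -10
H = -8573
H - ((-4*(-8819) + g(52, -107)) + G) = -8573 - ((-4*(-8819) - 10) + 84828) = -8573 - ((35276 - 10) + 84828) = -8573 - (35266 + 84828) = -8573 - 1*120094 = -8573 - 120094 = -128667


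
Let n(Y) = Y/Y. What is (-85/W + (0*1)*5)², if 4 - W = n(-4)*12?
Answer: 7225/64 ≈ 112.89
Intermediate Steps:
n(Y) = 1
W = -8 (W = 4 - 12 = -8)
(-85/W + (0*1)*5)² = (-85/(-8) + (0*1)*5)² = (-85*(-⅛) + 0*5)² = (85/8 + 0)² = (85/8)² = 7225/64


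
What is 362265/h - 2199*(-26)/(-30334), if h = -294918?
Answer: -4641764707/1491007102 ≈ -3.1132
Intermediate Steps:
362265/h - 2199*(-26)/(-30334) = 362265/(-294918) - 2199*(-26)/(-30334) = 362265*(-1/294918) + 57174*(-1/30334) = -120755/98306 - 28587/15167 = -4641764707/1491007102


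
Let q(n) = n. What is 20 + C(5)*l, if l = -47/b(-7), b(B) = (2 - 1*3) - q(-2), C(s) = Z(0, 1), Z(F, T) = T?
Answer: -27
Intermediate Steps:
C(s) = 1
b(B) = 1 (b(B) = (2 - 1*3) - 1*(-2) = (2 - 3) + 2 = -1 + 2 = 1)
l = -47 (l = -47/1 = -47*1 = -47)
20 + C(5)*l = 20 + 1*(-47) = 20 - 47 = -27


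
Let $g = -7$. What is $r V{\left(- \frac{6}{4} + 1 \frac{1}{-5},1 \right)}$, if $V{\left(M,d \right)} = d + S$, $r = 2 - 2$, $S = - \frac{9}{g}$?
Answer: $0$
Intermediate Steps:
$S = \frac{9}{7}$ ($S = - \frac{9}{-7} = \left(-9\right) \left(- \frac{1}{7}\right) = \frac{9}{7} \approx 1.2857$)
$r = 0$
$V{\left(M,d \right)} = \frac{9}{7} + d$ ($V{\left(M,d \right)} = d + \frac{9}{7} = \frac{9}{7} + d$)
$r V{\left(- \frac{6}{4} + 1 \frac{1}{-5},1 \right)} = 0 \left(\frac{9}{7} + 1\right) = 0 \cdot \frac{16}{7} = 0$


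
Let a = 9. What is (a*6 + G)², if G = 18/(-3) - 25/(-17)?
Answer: 707281/289 ≈ 2447.3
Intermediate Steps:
G = -77/17 (G = 18*(-⅓) - 25*(-1/17) = -6 + 25/17 = -77/17 ≈ -4.5294)
(a*6 + G)² = (9*6 - 77/17)² = (54 - 77/17)² = (841/17)² = 707281/289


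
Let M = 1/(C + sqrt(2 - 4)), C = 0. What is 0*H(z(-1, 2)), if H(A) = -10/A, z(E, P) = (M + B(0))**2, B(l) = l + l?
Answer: 0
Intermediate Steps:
B(l) = 2*l
M = -I*sqrt(2)/2 (M = 1/(0 + sqrt(2 - 4)) = 1/(0 + sqrt(-2)) = 1/(0 + I*sqrt(2)) = 1/(I*sqrt(2)) = -I*sqrt(2)/2 ≈ -0.70711*I)
z(E, P) = -1/2 (z(E, P) = (-I*sqrt(2)/2 + 2*0)**2 = (-I*sqrt(2)/2 + 0)**2 = (-I*sqrt(2)/2)**2 = -1/2)
0*H(z(-1, 2)) = 0*(-10/(-1/2)) = 0*(-10*(-2)) = 0*20 = 0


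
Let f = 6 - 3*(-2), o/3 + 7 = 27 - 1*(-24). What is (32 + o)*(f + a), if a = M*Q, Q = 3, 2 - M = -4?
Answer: 4920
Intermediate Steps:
M = 6 (M = 2 - 1*(-4) = 2 + 4 = 6)
o = 132 (o = -21 + 3*(27 - 1*(-24)) = -21 + 3*(27 + 24) = -21 + 3*51 = -21 + 153 = 132)
f = 12 (f = 6 + 6 = 12)
a = 18 (a = 6*3 = 18)
(32 + o)*(f + a) = (32 + 132)*(12 + 18) = 164*30 = 4920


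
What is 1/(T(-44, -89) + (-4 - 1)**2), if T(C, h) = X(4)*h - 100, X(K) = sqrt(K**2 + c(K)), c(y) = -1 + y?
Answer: 75/144874 - 89*sqrt(19)/144874 ≈ -0.0021601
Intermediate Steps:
X(K) = sqrt(-1 + K + K**2) (X(K) = sqrt(K**2 + (-1 + K)) = sqrt(-1 + K + K**2))
T(C, h) = -100 + h*sqrt(19) (T(C, h) = sqrt(-1 + 4 + 4**2)*h - 100 = sqrt(-1 + 4 + 16)*h - 100 = sqrt(19)*h - 100 = h*sqrt(19) - 100 = -100 + h*sqrt(19))
1/(T(-44, -89) + (-4 - 1)**2) = 1/((-100 - 89*sqrt(19)) + (-4 - 1)**2) = 1/((-100 - 89*sqrt(19)) + (-5)**2) = 1/((-100 - 89*sqrt(19)) + 25) = 1/(-75 - 89*sqrt(19))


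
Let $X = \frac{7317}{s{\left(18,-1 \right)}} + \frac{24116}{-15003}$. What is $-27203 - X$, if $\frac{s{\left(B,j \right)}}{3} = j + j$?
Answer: $- \frac{779612669}{30006} \approx -25982.0$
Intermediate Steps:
$s{\left(B,j \right)} = 6 j$ ($s{\left(B,j \right)} = 3 \left(j + j\right) = 3 \cdot 2 j = 6 j$)
$X = - \frac{36640549}{30006}$ ($X = \frac{7317}{6 \left(-1\right)} + \frac{24116}{-15003} = \frac{7317}{-6} + 24116 \left(- \frac{1}{15003}\right) = 7317 \left(- \frac{1}{6}\right) - \frac{24116}{15003} = - \frac{2439}{2} - \frac{24116}{15003} = - \frac{36640549}{30006} \approx -1221.1$)
$-27203 - X = -27203 - - \frac{36640549}{30006} = -27203 + \frac{36640549}{30006} = - \frac{779612669}{30006}$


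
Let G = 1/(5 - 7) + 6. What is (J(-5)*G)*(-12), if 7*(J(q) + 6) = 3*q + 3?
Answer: 3564/7 ≈ 509.14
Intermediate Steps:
G = 11/2 (G = 1/(-2) + 6 = -1/2 + 6 = 11/2 ≈ 5.5000)
J(q) = -39/7 + 3*q/7 (J(q) = -6 + (3*q + 3)/7 = -6 + (3 + 3*q)/7 = -6 + (3/7 + 3*q/7) = -39/7 + 3*q/7)
(J(-5)*G)*(-12) = ((-39/7 + (3/7)*(-5))*(11/2))*(-12) = ((-39/7 - 15/7)*(11/2))*(-12) = -54/7*11/2*(-12) = -297/7*(-12) = 3564/7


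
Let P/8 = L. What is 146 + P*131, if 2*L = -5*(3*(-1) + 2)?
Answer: 2766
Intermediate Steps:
L = 5/2 (L = (-5*(3*(-1) + 2))/2 = (-5*(-3 + 2))/2 = (-5*(-1))/2 = (1/2)*5 = 5/2 ≈ 2.5000)
P = 20 (P = 8*(5/2) = 20)
146 + P*131 = 146 + 20*131 = 146 + 2620 = 2766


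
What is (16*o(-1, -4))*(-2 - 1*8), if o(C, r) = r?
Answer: 640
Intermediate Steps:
(16*o(-1, -4))*(-2 - 1*8) = (16*(-4))*(-2 - 1*8) = -64*(-2 - 8) = -64*(-10) = 640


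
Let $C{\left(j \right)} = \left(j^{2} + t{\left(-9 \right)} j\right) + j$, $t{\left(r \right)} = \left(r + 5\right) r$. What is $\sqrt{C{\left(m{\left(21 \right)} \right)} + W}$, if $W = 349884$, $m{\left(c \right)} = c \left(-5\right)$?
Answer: $4 \sqrt{22314} \approx 597.51$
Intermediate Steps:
$m{\left(c \right)} = - 5 c$
$t{\left(r \right)} = r \left(5 + r\right)$ ($t{\left(r \right)} = \left(5 + r\right) r = r \left(5 + r\right)$)
$C{\left(j \right)} = j^{2} + 37 j$ ($C{\left(j \right)} = \left(j^{2} + - 9 \left(5 - 9\right) j\right) + j = \left(j^{2} + \left(-9\right) \left(-4\right) j\right) + j = \left(j^{2} + 36 j\right) + j = j^{2} + 37 j$)
$\sqrt{C{\left(m{\left(21 \right)} \right)} + W} = \sqrt{\left(-5\right) 21 \left(37 - 105\right) + 349884} = \sqrt{- 105 \left(37 - 105\right) + 349884} = \sqrt{\left(-105\right) \left(-68\right) + 349884} = \sqrt{7140 + 349884} = \sqrt{357024} = 4 \sqrt{22314}$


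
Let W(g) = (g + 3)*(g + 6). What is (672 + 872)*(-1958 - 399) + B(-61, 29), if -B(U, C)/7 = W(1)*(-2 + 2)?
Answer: -3639208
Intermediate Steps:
W(g) = (3 + g)*(6 + g)
B(U, C) = 0 (B(U, C) = -7*(18 + 1² + 9*1)*(-2 + 2) = -7*(18 + 1 + 9)*0 = -196*0 = -7*0 = 0)
(672 + 872)*(-1958 - 399) + B(-61, 29) = (672 + 872)*(-1958 - 399) + 0 = 1544*(-2357) + 0 = -3639208 + 0 = -3639208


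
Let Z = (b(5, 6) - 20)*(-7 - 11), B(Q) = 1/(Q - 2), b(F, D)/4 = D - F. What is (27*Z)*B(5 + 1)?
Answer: 1944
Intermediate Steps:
b(F, D) = -4*F + 4*D (b(F, D) = 4*(D - F) = -4*F + 4*D)
B(Q) = 1/(-2 + Q)
Z = 288 (Z = ((-4*5 + 4*6) - 20)*(-7 - 11) = ((-20 + 24) - 20)*(-18) = (4 - 20)*(-18) = -16*(-18) = 288)
(27*Z)*B(5 + 1) = (27*288)/(-2 + (5 + 1)) = 7776/(-2 + 6) = 7776/4 = 7776*(1/4) = 1944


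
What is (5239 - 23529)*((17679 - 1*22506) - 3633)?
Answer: 154733400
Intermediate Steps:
(5239 - 23529)*((17679 - 1*22506) - 3633) = -18290*((17679 - 22506) - 3633) = -18290*(-4827 - 3633) = -18290*(-8460) = 154733400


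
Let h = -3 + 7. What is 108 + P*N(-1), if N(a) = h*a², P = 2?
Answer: 116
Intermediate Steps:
h = 4
N(a) = 4*a²
108 + P*N(-1) = 108 + 2*(4*(-1)²) = 108 + 2*(4*1) = 108 + 2*4 = 108 + 8 = 116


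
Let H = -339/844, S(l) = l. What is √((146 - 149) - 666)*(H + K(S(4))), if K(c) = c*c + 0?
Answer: 13165*I*√669/844 ≈ 403.45*I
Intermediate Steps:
H = -339/844 (H = -339*1/844 = -339/844 ≈ -0.40166)
K(c) = c² (K(c) = c² + 0 = c²)
√((146 - 149) - 666)*(H + K(S(4))) = √((146 - 149) - 666)*(-339/844 + 4²) = √(-3 - 666)*(-339/844 + 16) = √(-669)*(13165/844) = (I*√669)*(13165/844) = 13165*I*√669/844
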